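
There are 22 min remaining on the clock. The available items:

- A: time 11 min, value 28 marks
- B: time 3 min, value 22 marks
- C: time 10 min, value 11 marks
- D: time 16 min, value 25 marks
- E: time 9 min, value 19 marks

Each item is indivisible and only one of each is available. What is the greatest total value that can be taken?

52 marks

Check high-value combinations within 22 min:
- B+C+E: time 3+10+9=22, value 22+11+19=52
- A+B: time 11+3=14, value 28+22=50
- B+D: time 3+16=19, value 22+25=47
- A+E: time 11+9=20, value 28+19=47
Best: 52 marks.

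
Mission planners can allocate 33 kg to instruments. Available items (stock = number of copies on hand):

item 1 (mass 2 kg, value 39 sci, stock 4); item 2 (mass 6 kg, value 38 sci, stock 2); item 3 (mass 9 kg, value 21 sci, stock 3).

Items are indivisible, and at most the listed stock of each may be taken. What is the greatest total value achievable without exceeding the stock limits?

Top feasible selections:
- 4×item 1 + 2×item 2 + 1×item 3: mass 29, value 253
- 4×item 1 + 1×item 2 + 2×item 3: mass 32, value 236
Best: 253 sci.

253 sci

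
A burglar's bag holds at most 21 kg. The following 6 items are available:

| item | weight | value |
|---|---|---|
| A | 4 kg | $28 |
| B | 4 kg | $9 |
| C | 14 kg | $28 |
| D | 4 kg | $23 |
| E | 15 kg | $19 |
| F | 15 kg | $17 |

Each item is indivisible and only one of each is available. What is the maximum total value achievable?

$60

Check high-value combinations within 21 kg:
- A+B+D: weight 4+4+4=12, value 28+9+23=60
- A+C: weight 4+14=18, value 28+28=56
- A+D: weight 4+4=8, value 28+23=51
- C+D: weight 14+4=18, value 28+23=51
- A+E: weight 4+15=19, value 28+19=47
Best: $60.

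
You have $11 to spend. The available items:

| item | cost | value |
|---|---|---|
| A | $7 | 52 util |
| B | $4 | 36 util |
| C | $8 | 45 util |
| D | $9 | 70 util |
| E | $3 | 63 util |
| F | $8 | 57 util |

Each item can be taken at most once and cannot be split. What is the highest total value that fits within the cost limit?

120 util

Check high-value combinations within $11:
- E+F: cost 3+8=11, value 63+57=120
- A+E: cost 7+3=10, value 52+63=115
- C+E: cost 8+3=11, value 45+63=108
- B+E: cost 4+3=7, value 36+63=99
Best: 120 util.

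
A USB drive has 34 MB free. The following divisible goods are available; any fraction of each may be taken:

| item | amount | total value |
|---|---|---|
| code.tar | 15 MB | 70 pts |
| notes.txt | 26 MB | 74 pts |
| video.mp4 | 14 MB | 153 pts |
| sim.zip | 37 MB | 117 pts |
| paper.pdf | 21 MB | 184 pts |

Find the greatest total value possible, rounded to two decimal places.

328.24

Take in order of value per unit:
- video.mp4 (153/14 per unit): all 14 → value 153, running total 153.00
- paper.pdf (184/21 per unit): 20 of 21 → value 20×184/21 = 175.2381, running total 328.24
Total 328.24.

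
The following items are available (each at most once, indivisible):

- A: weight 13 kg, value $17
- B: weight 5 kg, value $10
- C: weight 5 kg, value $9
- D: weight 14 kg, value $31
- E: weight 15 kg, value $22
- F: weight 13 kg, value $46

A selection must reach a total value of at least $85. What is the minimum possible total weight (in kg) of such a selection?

32

Subsets with value ≥ 85, sorted by total weight:
- B+D+F: weight 32, value 87
- C+D+F: weight 32, value 86
Minimum weight: 32 kg.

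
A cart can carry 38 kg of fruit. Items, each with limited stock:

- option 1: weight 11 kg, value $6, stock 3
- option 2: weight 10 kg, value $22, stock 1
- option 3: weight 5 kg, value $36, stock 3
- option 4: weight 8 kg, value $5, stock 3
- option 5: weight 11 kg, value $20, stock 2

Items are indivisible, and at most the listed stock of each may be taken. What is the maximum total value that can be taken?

$150

Best selections within weight 38 and stock limits:
- 1×option 2 + 3×option 3 + 1×option 5: weight 36, value 150
- 3×option 3 + 2×option 5: weight 37, value 148
- 1×option 1 + 1×option 2 + 3×option 3: weight 36, value 136
- 1×option 2 + 3×option 3 + 1×option 4: weight 33, value 135
Best: $150.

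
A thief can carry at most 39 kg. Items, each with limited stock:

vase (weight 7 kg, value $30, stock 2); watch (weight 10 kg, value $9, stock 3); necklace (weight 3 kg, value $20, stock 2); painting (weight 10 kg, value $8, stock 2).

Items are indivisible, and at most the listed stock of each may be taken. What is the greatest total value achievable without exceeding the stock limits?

$109

Best selections within weight 39 and stock limits:
- 2×vase + 1×watch + 2×necklace: weight 30, value 109
- 2×vase + 2×necklace + 1×painting: weight 30, value 108
- 2×vase + 2×necklace: weight 20, value 100
Best: $109.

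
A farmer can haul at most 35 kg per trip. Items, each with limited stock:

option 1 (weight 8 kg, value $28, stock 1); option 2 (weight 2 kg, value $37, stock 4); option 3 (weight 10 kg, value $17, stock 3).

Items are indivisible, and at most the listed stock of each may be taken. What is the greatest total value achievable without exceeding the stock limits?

$193

Top feasible selections:
- 1×option 1 + 4×option 2 + 1×option 3: weight 26, value 193
- 4×option 2 + 2×option 3: weight 28, value 182
Best: $193.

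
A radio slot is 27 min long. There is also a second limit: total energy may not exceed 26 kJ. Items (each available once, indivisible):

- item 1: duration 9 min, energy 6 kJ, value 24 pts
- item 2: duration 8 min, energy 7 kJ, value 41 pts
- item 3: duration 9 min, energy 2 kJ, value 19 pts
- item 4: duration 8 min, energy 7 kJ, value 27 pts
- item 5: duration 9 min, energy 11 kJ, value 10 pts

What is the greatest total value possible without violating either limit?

Feasible sets respecting both limits:
- item 1+item 2+item 4: duration 25, energy 20, value 92
- item 2+item 3+item 4: duration 25, energy 16, value 87
- item 1+item 2+item 3: duration 26, energy 15, value 84
- item 2+item 4+item 5: duration 25, energy 25, value 78
Best: 92 pts.

92 pts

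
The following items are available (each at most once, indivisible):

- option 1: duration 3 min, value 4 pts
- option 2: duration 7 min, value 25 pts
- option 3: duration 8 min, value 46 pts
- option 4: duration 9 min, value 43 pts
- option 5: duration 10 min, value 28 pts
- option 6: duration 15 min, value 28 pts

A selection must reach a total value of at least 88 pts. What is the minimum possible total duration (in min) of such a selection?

Subsets with value ≥ 88, sorted by total duration:
- option 3+option 4: duration 17, value 89
- option 1+option 3+option 4: duration 20, value 93
Minimum duration: 17 min.

17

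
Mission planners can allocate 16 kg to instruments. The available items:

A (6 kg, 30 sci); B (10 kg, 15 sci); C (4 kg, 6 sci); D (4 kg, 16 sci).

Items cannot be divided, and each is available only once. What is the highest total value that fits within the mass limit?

This is a 0/1 knapsack; check combinations near the capacity.
- A+C+D: mass 6+4+4=14, value 30+6+16=52
- A+D: mass 6+4=10, value 30+16=46
- A+B: mass 6+10=16, value 30+15=45
Best: 52 sci.

52 sci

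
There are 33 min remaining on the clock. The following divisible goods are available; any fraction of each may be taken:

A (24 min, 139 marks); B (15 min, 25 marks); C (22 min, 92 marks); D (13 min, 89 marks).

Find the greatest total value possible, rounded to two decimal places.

Take in order of value per unit:
- D (89/13 per unit): all 13 → value 89, running total 89.00
- A (139/24 per unit): 20 of 24 → value 20×139/24 = 115.8333, running total 204.83
Total 204.83.

204.83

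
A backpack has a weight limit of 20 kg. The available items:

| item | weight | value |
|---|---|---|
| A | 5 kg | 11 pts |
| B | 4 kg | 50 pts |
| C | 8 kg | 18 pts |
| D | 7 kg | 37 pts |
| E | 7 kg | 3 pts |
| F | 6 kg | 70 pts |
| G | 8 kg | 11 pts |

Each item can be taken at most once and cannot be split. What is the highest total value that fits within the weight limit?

157 pts

Check high-value combinations within 20 kg:
- B+D+F: weight 4+7+6=17, value 50+37+70=157
- B+C+F: weight 4+8+6=18, value 50+18+70=138
- A+B+F: weight 5+4+6=15, value 11+50+70=131
Best: 157 pts.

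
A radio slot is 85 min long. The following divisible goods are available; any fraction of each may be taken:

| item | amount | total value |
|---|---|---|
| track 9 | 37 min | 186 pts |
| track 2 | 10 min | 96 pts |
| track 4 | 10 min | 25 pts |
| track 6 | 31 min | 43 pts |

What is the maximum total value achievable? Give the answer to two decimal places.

Take in order of value per unit:
- track 2 (96/10 per unit): all 10 → value 96, running total 96.00
- track 9 (186/37 per unit): all 37 → value 186, running total 282.00
- track 4 (25/10 per unit): all 10 → value 25, running total 307.00
- track 6 (43/31 per unit): 28 of 31 → value 28×43/31 = 38.8387, running total 345.84
Total 345.84.

345.84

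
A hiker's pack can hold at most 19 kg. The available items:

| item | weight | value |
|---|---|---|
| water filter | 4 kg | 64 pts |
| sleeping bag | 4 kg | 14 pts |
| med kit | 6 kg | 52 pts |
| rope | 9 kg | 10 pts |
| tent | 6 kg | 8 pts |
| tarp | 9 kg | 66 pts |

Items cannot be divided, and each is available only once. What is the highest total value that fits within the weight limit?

Check high-value combinations within 19 kg:
- water filter+med kit+tarp: weight 4+6+9=19, value 64+52+66=182
- water filter+sleeping bag+tarp: weight 4+4+9=17, value 64+14+66=144
- water filter+tent+tarp: weight 4+6+9=19, value 64+8+66=138
Best: 182 pts.

182 pts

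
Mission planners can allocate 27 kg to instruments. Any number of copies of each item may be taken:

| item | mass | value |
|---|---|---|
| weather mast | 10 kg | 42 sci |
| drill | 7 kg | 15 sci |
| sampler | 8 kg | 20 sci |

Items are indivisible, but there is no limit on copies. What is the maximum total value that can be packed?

99 sci

Best value-per-unit is weather mast at 42/10; filling with it alone gives 2×42 = 84.
Optimal mix: 2×weather mast + 1×drill → mass 27, value 99.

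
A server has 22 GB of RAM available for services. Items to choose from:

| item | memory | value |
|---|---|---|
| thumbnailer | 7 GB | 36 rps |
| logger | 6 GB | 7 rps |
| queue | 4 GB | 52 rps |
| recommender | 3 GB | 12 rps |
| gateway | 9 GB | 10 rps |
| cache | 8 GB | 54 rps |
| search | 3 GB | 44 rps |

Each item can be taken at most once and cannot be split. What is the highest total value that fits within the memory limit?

This is a 0/1 knapsack; check combinations near the capacity.
- thumbnailer+queue+cache+search: memory 7+4+8+3=22, value 36+52+54+44=186
- queue+recommender+cache+search: memory 4+3+8+3=18, value 52+12+54+44=162
- logger+queue+cache+search: memory 6+4+8+3=21, value 7+52+54+44=157
Best: 186 rps.

186 rps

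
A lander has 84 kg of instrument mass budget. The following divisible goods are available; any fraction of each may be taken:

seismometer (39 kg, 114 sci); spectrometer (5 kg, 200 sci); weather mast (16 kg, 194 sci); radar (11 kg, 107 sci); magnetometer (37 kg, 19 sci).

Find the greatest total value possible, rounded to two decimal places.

Take in order of value per unit:
- spectrometer (200/5 per unit): all 5 → value 200, running total 200.00
- weather mast (194/16 per unit): all 16 → value 194, running total 394.00
- radar (107/11 per unit): all 11 → value 107, running total 501.00
- seismometer (114/39 per unit): all 39 → value 114, running total 615.00
- magnetometer (19/37 per unit): 13 of 37 → value 13×19/37 = 6.6757, running total 621.68
Total 621.68.

621.68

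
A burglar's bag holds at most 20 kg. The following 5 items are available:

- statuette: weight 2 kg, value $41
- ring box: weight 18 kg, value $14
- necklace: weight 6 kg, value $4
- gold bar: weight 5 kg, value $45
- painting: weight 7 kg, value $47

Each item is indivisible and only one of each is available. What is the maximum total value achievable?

Check high-value combinations within 20 kg:
- statuette+necklace+gold bar+painting: weight 2+6+5+7=20, value 41+4+45+47=137
- statuette+gold bar+painting: weight 2+5+7=14, value 41+45+47=133
- necklace+gold bar+painting: weight 6+5+7=18, value 4+45+47=96
- gold bar+painting: weight 5+7=12, value 45+47=92
Best: $137.

$137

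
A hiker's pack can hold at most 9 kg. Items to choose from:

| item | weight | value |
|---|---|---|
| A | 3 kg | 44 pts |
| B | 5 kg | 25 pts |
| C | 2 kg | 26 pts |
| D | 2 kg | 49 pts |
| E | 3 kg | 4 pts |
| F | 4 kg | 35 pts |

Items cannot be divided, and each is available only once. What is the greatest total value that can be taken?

This is a 0/1 knapsack; check combinations near the capacity.
- A+D+F: weight 3+2+4=9, value 44+49+35=128
- A+C+D: weight 3+2+2=7, value 44+26+49=119
- C+D+F: weight 2+2+4=8, value 26+49+35=110
- A+C+F: weight 3+2+4=9, value 44+26+35=105
Best: 128 pts.

128 pts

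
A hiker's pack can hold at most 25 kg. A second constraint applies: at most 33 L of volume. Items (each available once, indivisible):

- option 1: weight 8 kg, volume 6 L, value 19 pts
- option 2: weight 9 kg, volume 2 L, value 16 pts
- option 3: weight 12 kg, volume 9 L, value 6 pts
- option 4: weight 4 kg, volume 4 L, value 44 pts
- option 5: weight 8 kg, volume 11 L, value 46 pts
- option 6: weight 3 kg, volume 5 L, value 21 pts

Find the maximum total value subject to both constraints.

Feasible sets respecting both limits:
- option 1+option 4+option 5+option 6: weight 23, volume 26, value 130
- option 2+option 4+option 5+option 6: weight 24, volume 22, value 127
- option 4+option 5+option 6: weight 15, volume 20, value 111
Best: 130 pts.

130 pts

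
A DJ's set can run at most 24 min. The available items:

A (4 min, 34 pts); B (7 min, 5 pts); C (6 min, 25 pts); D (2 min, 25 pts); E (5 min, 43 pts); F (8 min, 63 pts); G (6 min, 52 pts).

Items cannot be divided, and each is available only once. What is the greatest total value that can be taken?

192 pts

Check high-value combinations within 24 min:
- A+E+F+G: duration 4+5+8+6=23, value 34+43+63+52=192
- D+E+F+G: duration 2+5+8+6=21, value 25+43+63+52=183
- A+C+D+E+G: duration 4+6+2+5+6=23, value 34+25+25+43+52=179
- A+D+F+G: duration 4+2+8+6=20, value 34+25+63+52=174
Best: 192 pts.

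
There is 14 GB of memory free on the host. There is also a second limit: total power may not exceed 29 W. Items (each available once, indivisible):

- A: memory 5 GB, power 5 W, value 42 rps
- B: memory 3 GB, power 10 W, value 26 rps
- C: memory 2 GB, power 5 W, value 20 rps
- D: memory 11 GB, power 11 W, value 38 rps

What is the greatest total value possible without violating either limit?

Feasible sets respecting both limits:
- A+B+C: memory 10, power 20, value 88
- A+B: memory 8, power 15, value 68
- B+D: memory 14, power 21, value 64
- A+C: memory 7, power 10, value 62
Best: 88 rps.

88 rps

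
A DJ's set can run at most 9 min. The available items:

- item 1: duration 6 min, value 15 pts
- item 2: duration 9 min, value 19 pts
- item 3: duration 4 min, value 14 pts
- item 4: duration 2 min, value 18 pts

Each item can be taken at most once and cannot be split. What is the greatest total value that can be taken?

33 pts

Check high-value combinations within 9 min:
- item 1+item 4: duration 6+2=8, value 15+18=33
- item 3+item 4: duration 4+2=6, value 14+18=32
- item 2: duration 9, value 19
Best: 33 pts.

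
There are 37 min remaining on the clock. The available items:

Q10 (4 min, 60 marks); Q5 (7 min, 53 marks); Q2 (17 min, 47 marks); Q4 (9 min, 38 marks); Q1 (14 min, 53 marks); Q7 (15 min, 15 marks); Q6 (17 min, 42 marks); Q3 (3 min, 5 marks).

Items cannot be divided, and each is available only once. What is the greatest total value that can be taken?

209 marks

Check high-value combinations within 37 min:
- Q10+Q5+Q4+Q1+Q3: time 4+7+9+14+3=37, value 60+53+38+53+5=209
- Q10+Q5+Q4+Q1: time 4+7+9+14=34, value 60+53+38+53=204
- Q10+Q5+Q2+Q4: time 4+7+17+9=37, value 60+53+47+38=198
Best: 209 marks.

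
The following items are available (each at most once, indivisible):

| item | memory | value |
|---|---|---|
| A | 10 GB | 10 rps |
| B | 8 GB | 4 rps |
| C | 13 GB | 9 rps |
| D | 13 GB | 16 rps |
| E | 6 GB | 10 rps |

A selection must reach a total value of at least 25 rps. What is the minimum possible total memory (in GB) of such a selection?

19

Subsets with value ≥ 25, sorted by total memory:
- D+E: memory 19, value 26
- A+D: memory 23, value 26
- C+D: memory 26, value 25
- B+D+E: memory 27, value 30
Minimum memory: 19 GB.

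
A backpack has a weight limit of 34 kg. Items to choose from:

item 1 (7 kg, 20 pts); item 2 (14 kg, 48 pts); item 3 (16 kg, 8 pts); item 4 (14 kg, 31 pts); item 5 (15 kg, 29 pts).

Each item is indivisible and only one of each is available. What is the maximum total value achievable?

79 pts

Check high-value combinations within 34 kg:
- item 2+item 4: weight 14+14=28, value 48+31=79
- item 2+item 5: weight 14+15=29, value 48+29=77
- item 1+item 2: weight 7+14=21, value 20+48=68
- item 4+item 5: weight 14+15=29, value 31+29=60
Best: 79 pts.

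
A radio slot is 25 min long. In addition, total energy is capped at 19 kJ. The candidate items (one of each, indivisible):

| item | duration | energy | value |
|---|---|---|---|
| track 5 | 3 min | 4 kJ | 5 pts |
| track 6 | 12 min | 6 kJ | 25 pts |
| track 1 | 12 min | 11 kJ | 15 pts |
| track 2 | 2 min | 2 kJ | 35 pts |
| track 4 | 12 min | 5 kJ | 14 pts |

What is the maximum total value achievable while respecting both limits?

Feasible sets respecting both limits:
- track 5+track 6+track 2: duration 17, energy 12, value 65
- track 6+track 2: duration 14, energy 8, value 60
- track 5+track 1+track 2: duration 17, energy 17, value 55
Best: 65 pts.

65 pts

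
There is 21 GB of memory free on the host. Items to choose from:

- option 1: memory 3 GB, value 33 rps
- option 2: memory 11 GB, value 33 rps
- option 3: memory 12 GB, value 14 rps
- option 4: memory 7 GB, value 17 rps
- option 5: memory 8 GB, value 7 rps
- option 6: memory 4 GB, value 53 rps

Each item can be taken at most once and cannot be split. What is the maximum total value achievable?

119 rps

Check high-value combinations within 21 GB:
- option 1+option 2+option 6: memory 3+11+4=18, value 33+33+53=119
- option 1+option 4+option 6: memory 3+7+4=14, value 33+17+53=103
- option 1+option 3+option 6: memory 3+12+4=19, value 33+14+53=100
- option 1+option 5+option 6: memory 3+8+4=15, value 33+7+53=93
Best: 119 rps.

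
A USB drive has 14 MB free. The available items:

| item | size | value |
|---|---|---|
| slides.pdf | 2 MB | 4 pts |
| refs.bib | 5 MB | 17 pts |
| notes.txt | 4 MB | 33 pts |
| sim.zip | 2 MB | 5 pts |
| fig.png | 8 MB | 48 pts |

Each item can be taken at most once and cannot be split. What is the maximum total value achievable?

Check high-value combinations within 14 MB:
- notes.txt+sim.zip+fig.png: size 4+2+8=14, value 33+5+48=86
- slides.pdf+notes.txt+fig.png: size 2+4+8=14, value 4+33+48=85
- notes.txt+fig.png: size 4+8=12, value 33+48=81
- refs.bib+fig.png: size 5+8=13, value 17+48=65
- slides.pdf+refs.bib+notes.txt+sim.zip: size 2+5+4+2=13, value 4+17+33+5=59
Best: 86 pts.

86 pts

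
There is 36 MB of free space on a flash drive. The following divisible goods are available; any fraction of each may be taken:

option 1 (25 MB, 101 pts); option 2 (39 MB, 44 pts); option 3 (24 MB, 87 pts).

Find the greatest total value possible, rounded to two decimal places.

140.88

Take in order of value per unit:
- option 1 (101/25 per unit): all 25 → value 101, running total 101.00
- option 3 (87/24 per unit): 11 of 24 → value 11×87/24 = 39.8750, running total 140.88
Total 140.88.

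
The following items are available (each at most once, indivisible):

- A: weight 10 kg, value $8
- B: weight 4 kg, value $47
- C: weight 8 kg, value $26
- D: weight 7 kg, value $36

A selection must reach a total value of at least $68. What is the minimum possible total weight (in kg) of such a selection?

11

Subsets with value ≥ 68, sorted by total weight:
- B+D: weight 11, value 83
- B+C: weight 12, value 73
- B+C+D: weight 19, value 109
Minimum weight: 11 kg.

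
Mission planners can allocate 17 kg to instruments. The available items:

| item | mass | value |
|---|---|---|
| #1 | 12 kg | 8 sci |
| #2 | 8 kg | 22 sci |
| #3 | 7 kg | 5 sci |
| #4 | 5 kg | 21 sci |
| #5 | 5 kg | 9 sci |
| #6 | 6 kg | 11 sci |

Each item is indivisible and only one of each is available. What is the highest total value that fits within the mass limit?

Check high-value combinations within 17 kg:
- #2+#4: mass 8+5=13, value 22+21=43
- #4+#5+#6: mass 5+5+6=16, value 21+9+11=41
- #3+#4+#5: mass 7+5+5=17, value 5+21+9=35
- #2+#6: mass 8+6=14, value 22+11=33
- #4+#6: mass 5+6=11, value 21+11=32
Best: 43 sci.

43 sci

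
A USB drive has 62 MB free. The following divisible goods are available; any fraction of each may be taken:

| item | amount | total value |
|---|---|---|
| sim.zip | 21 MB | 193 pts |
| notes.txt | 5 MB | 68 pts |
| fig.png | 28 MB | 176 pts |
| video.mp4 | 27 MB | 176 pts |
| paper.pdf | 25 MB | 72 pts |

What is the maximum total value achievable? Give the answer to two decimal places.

Take in order of value per unit:
- notes.txt (68/5 per unit): all 5 → value 68, running total 68.00
- sim.zip (193/21 per unit): all 21 → value 193, running total 261.00
- video.mp4 (176/27 per unit): all 27 → value 176, running total 437.00
- fig.png (176/28 per unit): 9 of 28 → value 9×176/28 = 56.5714, running total 493.57
Total 493.57.

493.57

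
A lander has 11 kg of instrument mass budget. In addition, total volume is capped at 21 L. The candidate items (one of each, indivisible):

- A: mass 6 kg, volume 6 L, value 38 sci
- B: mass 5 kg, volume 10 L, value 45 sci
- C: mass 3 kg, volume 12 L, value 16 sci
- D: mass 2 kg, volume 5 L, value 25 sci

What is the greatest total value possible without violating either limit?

83 sci

Feasible sets respecting both limits:
- A+B: mass 11, volume 16, value 83
- B+D: mass 7, volume 15, value 70
- A+D: mass 8, volume 11, value 63
Best: 83 sci.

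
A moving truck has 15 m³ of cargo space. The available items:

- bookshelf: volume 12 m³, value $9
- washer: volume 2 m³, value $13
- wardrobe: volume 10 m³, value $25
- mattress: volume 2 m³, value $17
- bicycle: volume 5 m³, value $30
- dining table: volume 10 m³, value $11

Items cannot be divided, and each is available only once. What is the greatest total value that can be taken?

Check high-value combinations within 15 m³:
- washer+mattress+bicycle: volume 2+2+5=9, value 13+17+30=60
- washer+wardrobe+mattress: volume 2+10+2=14, value 13+25+17=55
- wardrobe+bicycle: volume 10+5=15, value 25+30=55
- mattress+bicycle: volume 2+5=7, value 17+30=47
Best: $60.

$60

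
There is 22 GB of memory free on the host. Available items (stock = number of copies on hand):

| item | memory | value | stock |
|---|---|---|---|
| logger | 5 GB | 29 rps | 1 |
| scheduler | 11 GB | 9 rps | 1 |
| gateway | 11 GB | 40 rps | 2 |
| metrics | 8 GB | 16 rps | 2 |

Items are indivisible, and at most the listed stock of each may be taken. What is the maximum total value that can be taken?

Top feasible selections:
- 2×gateway: memory 22, value 80
- 1×logger + 1×gateway: memory 16, value 69
- 1×logger + 2×metrics: memory 21, value 61
- 1×gateway + 1×metrics: memory 19, value 56
Best: 80 rps.

80 rps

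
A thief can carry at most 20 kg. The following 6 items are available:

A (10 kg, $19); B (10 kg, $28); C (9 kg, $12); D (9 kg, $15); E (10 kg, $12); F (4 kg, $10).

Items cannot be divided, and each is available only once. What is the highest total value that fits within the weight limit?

$47

Check high-value combinations within 20 kg:
- A+B: weight 10+10=20, value 19+28=47
- B+D: weight 10+9=19, value 28+15=43
- B+C: weight 10+9=19, value 28+12=40
- B+E: weight 10+10=20, value 28+12=40
Best: $47.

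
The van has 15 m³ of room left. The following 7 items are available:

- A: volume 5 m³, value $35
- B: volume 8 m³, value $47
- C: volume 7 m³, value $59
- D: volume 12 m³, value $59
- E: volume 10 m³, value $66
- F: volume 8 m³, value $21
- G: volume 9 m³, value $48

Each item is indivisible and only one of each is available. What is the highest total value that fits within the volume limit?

Check high-value combinations within 15 m³:
- B+C: volume 8+7=15, value 47+59=106
- A+E: volume 5+10=15, value 35+66=101
- A+C: volume 5+7=12, value 35+59=94
- A+G: volume 5+9=14, value 35+48=83
- A+B: volume 5+8=13, value 35+47=82
Best: $106.

$106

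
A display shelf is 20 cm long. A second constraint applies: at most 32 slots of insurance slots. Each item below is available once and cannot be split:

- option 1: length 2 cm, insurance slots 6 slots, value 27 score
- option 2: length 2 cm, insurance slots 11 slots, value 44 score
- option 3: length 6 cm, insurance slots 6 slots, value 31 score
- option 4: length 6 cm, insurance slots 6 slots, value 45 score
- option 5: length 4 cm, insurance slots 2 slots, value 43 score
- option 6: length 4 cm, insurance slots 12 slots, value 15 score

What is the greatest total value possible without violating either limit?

Feasible sets respecting both limits:
- option 1+option 2+option 3+option 4+option 5: length 20, insurance slots 31, value 190
- option 2+option 3+option 4+option 5: length 18, insurance slots 25, value 163
- option 1+option 2+option 4+option 5: length 14, insurance slots 25, value 159
Best: 190 score.

190 score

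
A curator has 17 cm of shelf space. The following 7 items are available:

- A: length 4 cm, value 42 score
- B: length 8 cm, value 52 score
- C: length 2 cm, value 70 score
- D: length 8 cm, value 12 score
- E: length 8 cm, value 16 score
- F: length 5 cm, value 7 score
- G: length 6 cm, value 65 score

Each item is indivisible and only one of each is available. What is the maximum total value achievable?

187 score

Check high-value combinations within 17 cm:
- B+C+G: length 8+2+6=16, value 52+70+65=187
- A+C+F+G: length 4+2+5+6=17, value 42+70+7+65=184
- A+C+G: length 4+2+6=12, value 42+70+65=177
- A+B+C: length 4+8+2=14, value 42+52+70=164
Best: 187 score.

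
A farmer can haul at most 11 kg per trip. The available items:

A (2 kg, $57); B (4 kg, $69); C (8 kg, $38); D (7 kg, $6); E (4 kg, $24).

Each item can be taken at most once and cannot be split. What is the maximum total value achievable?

Check high-value combinations within 11 kg:
- A+B+E: weight 2+4+4=10, value 57+69+24=150
- A+B: weight 2+4=6, value 57+69=126
- A+C: weight 2+8=10, value 57+38=95
- B+E: weight 4+4=8, value 69+24=93
- A+E: weight 2+4=6, value 57+24=81
Best: $150.

$150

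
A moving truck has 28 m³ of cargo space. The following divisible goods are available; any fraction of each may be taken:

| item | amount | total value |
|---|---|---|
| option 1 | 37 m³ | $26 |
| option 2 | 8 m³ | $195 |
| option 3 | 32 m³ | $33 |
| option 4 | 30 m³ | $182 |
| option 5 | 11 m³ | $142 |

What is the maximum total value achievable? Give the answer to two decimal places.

391.60

Take in order of value per unit:
- option 2 (195/8 per unit): all 8 → value 195, running total 195.00
- option 5 (142/11 per unit): all 11 → value 142, running total 337.00
- option 4 (182/30 per unit): 9 of 30 → value 9×182/30 = 54.6000, running total 391.60
Total 391.60.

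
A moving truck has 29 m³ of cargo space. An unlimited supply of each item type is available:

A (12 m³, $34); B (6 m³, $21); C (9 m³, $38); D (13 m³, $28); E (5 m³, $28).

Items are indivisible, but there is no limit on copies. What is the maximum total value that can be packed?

$150

Best value-per-unit is E at 28/5; filling with it alone gives 5×28 = 140.
Optimal mix: 1×C + 4×E → volume 29, value 150.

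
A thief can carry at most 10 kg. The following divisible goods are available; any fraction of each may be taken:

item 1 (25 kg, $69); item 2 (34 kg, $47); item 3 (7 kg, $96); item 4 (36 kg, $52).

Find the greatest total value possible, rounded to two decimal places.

Take in order of value per unit:
- item 3 (96/7 per unit): all 7 → value 96, running total 96.00
- item 1 (69/25 per unit): 3 of 25 → value 3×69/25 = 8.2800, running total 104.28
Total 104.28.

104.28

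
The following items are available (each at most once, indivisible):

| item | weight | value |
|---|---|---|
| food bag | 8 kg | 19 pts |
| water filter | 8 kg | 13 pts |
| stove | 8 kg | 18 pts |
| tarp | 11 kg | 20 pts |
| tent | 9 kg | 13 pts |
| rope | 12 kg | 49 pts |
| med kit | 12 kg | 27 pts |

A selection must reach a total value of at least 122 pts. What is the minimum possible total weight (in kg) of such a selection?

Subsets with value ≥ 122, sorted by total weight:
- food bag+water filter+stove+rope+med kit: weight 48, value 126
- food bag+stove+tent+rope+med kit: weight 49, value 126
- food bag+stove+tarp+rope+med kit: weight 51, value 133
- food bag+water filter+tarp+rope+med kit: weight 51, value 128
Minimum weight: 48 kg.

48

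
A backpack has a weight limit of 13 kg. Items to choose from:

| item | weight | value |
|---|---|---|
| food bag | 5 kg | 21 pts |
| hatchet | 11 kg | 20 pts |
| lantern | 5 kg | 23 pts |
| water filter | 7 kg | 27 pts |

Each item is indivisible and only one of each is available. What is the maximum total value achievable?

50 pts

This is a 0/1 knapsack; check combinations near the capacity.
- lantern+water filter: weight 5+7=12, value 23+27=50
- food bag+water filter: weight 5+7=12, value 21+27=48
- food bag+lantern: weight 5+5=10, value 21+23=44
- water filter: weight 7, value 27
Best: 50 pts.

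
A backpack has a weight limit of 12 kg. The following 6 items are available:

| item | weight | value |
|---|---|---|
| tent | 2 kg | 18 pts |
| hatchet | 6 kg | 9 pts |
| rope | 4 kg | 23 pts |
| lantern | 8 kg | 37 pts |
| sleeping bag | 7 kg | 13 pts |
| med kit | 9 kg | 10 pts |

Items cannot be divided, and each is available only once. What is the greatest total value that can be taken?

60 pts

Check high-value combinations within 12 kg:
- rope+lantern: weight 4+8=12, value 23+37=60
- tent+lantern: weight 2+8=10, value 18+37=55
- tent+hatchet+rope: weight 2+6+4=12, value 18+9+23=50
Best: 60 pts.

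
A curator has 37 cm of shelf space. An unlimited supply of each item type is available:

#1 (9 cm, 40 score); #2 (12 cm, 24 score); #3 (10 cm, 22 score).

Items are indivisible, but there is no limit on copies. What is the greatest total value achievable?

Best value-per-unit is #1 at 40/9, and filling with it alone uses length 4×9=36. No mix of the others beats 4×40 = 160.

160 score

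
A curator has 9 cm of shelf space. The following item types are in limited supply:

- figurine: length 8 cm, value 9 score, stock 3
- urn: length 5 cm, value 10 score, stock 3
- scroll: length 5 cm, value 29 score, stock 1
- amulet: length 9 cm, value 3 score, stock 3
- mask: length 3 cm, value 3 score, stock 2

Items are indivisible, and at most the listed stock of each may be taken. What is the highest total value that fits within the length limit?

Best selections within length 9 and stock limits:
- 1×scroll + 1×mask: length 8, value 32
- 1×scroll: length 5, value 29
- 1×urn + 1×mask: length 8, value 13
- 1×urn: length 5, value 10
Best: 32 score.

32 score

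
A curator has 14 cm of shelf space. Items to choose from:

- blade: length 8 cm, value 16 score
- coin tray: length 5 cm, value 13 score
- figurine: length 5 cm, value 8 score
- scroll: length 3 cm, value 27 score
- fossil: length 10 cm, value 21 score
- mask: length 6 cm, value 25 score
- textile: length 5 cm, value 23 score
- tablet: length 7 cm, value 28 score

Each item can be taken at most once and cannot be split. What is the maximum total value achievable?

Check high-value combinations within 14 cm:
- scroll+mask+textile: length 3+6+5=14, value 27+25+23=75
- coin tray+scroll+mask: length 5+3+6=14, value 13+27+25=65
- coin tray+scroll+textile: length 5+3+5=13, value 13+27+23=63
- figurine+scroll+mask: length 5+3+6=14, value 8+27+25=60
Best: 75 score.

75 score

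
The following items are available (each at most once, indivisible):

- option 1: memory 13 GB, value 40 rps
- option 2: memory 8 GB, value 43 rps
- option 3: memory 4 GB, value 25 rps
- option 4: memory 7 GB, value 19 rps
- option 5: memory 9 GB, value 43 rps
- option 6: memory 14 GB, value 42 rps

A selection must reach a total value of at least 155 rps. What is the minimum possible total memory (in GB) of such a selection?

Subsets with value ≥ 155, sorted by total memory:
- option 1+option 2+option 3+option 4+option 5: memory 41, value 170
- option 2+option 3+option 4+option 5+option 6: memory 42, value 172
- option 1+option 2+option 5+option 6: memory 44, value 168
Minimum memory: 41 GB.

41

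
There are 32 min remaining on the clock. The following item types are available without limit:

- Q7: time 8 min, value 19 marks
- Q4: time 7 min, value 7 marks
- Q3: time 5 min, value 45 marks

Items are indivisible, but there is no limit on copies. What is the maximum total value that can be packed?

Best value-per-unit is Q3 at 45/5, and filling with it alone uses time 6×5=30. No mix of the others beats 6×45 = 270.

270 marks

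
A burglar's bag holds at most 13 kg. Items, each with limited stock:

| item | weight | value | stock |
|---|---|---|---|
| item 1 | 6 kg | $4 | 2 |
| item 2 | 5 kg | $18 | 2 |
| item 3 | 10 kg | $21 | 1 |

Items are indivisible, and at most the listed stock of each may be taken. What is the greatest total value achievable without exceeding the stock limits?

$36

Best selections within weight 13 and stock limits:
- 2×item 2: weight 10, value 36
- 1×item 1 + 1×item 2: weight 11, value 22
- 1×item 3: weight 10, value 21
Best: $36.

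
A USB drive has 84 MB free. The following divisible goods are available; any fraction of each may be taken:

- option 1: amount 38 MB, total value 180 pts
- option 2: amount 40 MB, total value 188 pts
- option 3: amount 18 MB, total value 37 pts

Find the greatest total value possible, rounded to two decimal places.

Take in order of value per unit:
- option 1 (180/38 per unit): all 38 → value 180, running total 180.00
- option 2 (188/40 per unit): all 40 → value 188, running total 368.00
- option 3 (37/18 per unit): 6 of 18 → value 6×37/18 = 12.3333, running total 380.33
Total 380.33.

380.33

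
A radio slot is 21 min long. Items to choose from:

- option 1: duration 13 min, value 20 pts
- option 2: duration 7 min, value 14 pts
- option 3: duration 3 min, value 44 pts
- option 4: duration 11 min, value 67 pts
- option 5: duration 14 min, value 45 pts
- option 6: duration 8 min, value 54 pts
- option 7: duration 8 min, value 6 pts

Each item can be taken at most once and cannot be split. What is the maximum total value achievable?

Check high-value combinations within 21 min:
- option 2+option 3+option 4: duration 7+3+11=21, value 14+44+67=125
- option 4+option 6: duration 11+8=19, value 67+54=121
- option 2+option 3+option 6: duration 7+3+8=18, value 14+44+54=112
- option 3+option 4: duration 3+11=14, value 44+67=111
Best: 125 pts.

125 pts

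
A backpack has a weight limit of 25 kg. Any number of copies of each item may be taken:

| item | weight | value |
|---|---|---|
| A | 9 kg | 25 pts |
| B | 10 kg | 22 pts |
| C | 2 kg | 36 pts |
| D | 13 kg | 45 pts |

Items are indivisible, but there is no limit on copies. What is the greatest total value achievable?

432 pts

Best value-per-unit is C at 36/2, and filling with it alone uses weight 12×2=24. No mix of the others beats 12×36 = 432.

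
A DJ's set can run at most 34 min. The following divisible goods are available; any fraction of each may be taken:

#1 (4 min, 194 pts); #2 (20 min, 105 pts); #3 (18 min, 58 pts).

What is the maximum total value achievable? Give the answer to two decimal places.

331.22

Take in order of value per unit:
- #1 (194/4 per unit): all 4 → value 194, running total 194.00
- #2 (105/20 per unit): all 20 → value 105, running total 299.00
- #3 (58/18 per unit): 10 of 18 → value 10×58/18 = 32.2222, running total 331.22
Total 331.22.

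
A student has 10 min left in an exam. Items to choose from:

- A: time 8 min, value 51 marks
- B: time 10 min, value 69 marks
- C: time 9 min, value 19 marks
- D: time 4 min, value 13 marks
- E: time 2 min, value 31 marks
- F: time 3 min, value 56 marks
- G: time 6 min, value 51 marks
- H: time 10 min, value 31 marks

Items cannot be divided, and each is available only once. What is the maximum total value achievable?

107 marks

Check high-value combinations within 10 min:
- F+G: time 3+6=9, value 56+51=107
- D+E+F: time 4+2+3=9, value 13+31+56=100
- E+F: time 2+3=5, value 31+56=87
- E+G: time 2+6=8, value 31+51=82
Best: 107 marks.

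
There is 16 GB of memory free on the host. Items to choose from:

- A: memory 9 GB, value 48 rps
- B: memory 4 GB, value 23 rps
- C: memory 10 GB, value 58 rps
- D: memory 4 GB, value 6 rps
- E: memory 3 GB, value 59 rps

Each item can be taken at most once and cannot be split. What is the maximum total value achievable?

Check high-value combinations within 16 GB:
- A+B+E: memory 9+4+3=16, value 48+23+59=130
- C+E: memory 10+3=13, value 58+59=117
- A+D+E: memory 9+4+3=16, value 48+6+59=113
Best: 130 rps.

130 rps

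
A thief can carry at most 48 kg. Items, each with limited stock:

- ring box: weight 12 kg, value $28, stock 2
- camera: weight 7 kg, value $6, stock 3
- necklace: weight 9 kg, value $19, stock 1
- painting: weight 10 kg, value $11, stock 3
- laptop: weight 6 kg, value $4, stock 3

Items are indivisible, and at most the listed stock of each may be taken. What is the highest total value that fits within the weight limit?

Top feasible selections:
- 2×ring box + 2×camera + 1×necklace: weight 47, value 87
- 2×ring box + 1×necklace + 1×painting: weight 43, value 86
- 2×ring box + 1×camera + 1×necklace + 1×laptop: weight 46, value 85
- 2×ring box + 1×necklace + 2×laptop: weight 45, value 83
Best: $87.

$87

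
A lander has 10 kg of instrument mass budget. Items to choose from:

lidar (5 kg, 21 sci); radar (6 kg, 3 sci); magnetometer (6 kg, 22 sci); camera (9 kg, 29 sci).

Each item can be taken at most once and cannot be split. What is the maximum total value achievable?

Check high-value combinations within 10 kg:
- camera: mass 9, value 29
- magnetometer: mass 6, value 22
- lidar: mass 5, value 21
Best: 29 sci.

29 sci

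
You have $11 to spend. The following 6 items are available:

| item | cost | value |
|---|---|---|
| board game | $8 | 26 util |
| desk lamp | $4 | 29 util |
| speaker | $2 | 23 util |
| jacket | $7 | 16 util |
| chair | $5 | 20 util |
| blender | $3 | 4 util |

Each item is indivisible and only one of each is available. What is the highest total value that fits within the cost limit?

72 util

Check high-value combinations within $11:
- desk lamp+speaker+chair: cost 4+2+5=11, value 29+23+20=72
- desk lamp+speaker+blender: cost 4+2+3=9, value 29+23+4=56
- desk lamp+speaker: cost 4+2=6, value 29+23=52
- desk lamp+chair: cost 4+5=9, value 29+20=49
- board game+speaker: cost 8+2=10, value 26+23=49
Best: 72 util.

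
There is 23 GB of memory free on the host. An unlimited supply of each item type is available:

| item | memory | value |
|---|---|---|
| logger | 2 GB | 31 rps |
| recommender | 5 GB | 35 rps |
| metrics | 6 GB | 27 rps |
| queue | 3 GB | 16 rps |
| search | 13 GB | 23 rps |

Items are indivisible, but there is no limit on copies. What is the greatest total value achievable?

341 rps

Best value-per-unit is logger at 31/2, and filling with it alone uses memory 11×2=22. No mix of the others beats 11×31 = 341.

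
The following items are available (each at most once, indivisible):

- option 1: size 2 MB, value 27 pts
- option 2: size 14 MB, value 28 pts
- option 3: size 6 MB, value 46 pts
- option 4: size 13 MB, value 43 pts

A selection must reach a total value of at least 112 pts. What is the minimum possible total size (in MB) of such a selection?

21

Subsets with value ≥ 112, sorted by total size:
- option 1+option 3+option 4: size 21, value 116
- option 2+option 3+option 4: size 33, value 117
Minimum size: 21 MB.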